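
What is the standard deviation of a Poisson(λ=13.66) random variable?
3.6959

We have X ~ Poisson(λ=13.66).

For a Poisson distribution with λ=13.66:
σ = √Var(X) = 3.6959

The standard deviation is the square root of the variance.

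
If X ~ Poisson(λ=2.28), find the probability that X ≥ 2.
0.664508

We have X ~ Poisson(λ=2.28).

For discrete distributions, P(X ≥ 2) = 1 - P(X ≤ 1).

P(X ≤ 1) = 0.335492
P(X ≥ 2) = 1 - 0.335492 = 0.664508

So there's approximately a 66.5% chance that X is at least 2.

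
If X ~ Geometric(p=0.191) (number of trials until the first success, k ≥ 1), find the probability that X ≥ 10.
0.148435

We have X ~ Geometric(p=0.191) (number of trials until the first success, k ≥ 1).

For discrete distributions, P(X ≥ 10) = 1 - P(X ≤ 9).

P(X ≤ 9) = 0.851565
P(X ≥ 10) = 1 - 0.851565 = 0.148435

So there's approximately a 14.8% chance that X is at least 10.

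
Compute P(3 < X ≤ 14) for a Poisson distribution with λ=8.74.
0.940877

We have X ~ Poisson(λ=8.74).

To find P(3 < X ≤ 14), we use:
P(3 < X ≤ 14) = P(X ≤ 14) - P(X ≤ 3)
                 = F(14) - F(3)
                 = 0.966359 - 0.025481
                 = 0.940877

So there's approximately a 94.1% chance that X falls in this range.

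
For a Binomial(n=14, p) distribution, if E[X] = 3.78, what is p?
p = 0.27

For a Binomial(n, p) distribution:
E[X] = n × p

Given n = 14 and E[X] = 3.78:
3.78 = 14 × p
p = 3.78 / 14 = 0.27

Verification: Binomial(14, 0.27) has E[X] = 3.78 ✓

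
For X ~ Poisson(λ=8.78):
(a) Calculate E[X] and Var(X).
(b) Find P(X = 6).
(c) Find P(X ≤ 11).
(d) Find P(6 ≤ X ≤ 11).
(a) E[X] = 8.7800, Var(X) = 8.7800
(b) P(X = 6) = 0.097843
(c) P(X ≤ 11) = 0.823817
(d) P(6 ≤ X ≤ 11) = 0.694098

We have X ~ Poisson(λ=8.78).

(a) Moments:
E[X] = 8.7800
Var(X) = 8.7800
σ = √Var(X) = 2.9631

(b) Point probability using PMF:
P(X = 6) = 0.097843

(c) Cumulative probability using CDF:
P(X ≤ 11) = F(11) = 0.823817

(d) Range probability:
P(6 ≤ X ≤ 11) = P(X ≤ 11) - P(X ≤ 5)
                   = F(11) - F(5)
                   = 0.823817 - 0.129718
                   = 0.694098

This means approximately 69.4% of outcomes fall in the interval [6, 11].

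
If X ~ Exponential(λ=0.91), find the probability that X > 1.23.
0.326508

We have X ~ Exponential(λ=0.91).

P(X > 1.23) = 1 - P(X ≤ 1.23)
                = 1 - F(1.23)
                = 1 - 0.673492
                = 0.326508

So there's approximately a 32.7% chance that X exceeds 1.23.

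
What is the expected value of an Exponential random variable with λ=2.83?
0.3534

We have X ~ Exponential(λ=2.83).

For an Exponential distribution with λ=2.83:
E[X] = 0.3534

This is the expected (average) value of X.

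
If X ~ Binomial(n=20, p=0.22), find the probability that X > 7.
0.053648

We have X ~ Binomial(n=20, p=0.22).

P(X > 7) = 1 - P(X ≤ 7)
                = 1 - F(7)
                = 1 - 0.946352
                = 0.053648

So there's approximately a 5.4% chance that X exceeds 7.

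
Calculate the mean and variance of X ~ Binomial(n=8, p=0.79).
E[X] = 6.3200, Var(X) = 1.3272

We have X ~ Binomial(n=8, p=0.79).

For a Binomial distribution with n=8, p=0.79:

Expected value:
E[X] = 6.3200

Variance:
Var(X) = 1.3272

Standard deviation:
σ = √Var(X) = 1.1520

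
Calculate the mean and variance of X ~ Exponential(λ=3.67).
E[X] = 0.2725, Var(X) = 0.0742

We have X ~ Exponential(λ=3.67).

For an Exponential distribution with λ=3.67:

Expected value:
E[X] = 0.2725

Variance:
Var(X) = 0.0742

Standard deviation:
σ = √Var(X) = 0.2725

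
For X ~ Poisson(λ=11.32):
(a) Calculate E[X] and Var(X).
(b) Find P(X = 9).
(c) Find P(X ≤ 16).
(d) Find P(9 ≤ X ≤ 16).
(a) E[X] = 11.3200, Var(X) = 11.3200
(b) P(X = 9) = 0.102010
(c) P(X ≤ 16) = 0.931471
(d) P(9 ≤ X ≤ 16) = 0.726665

We have X ~ Poisson(λ=11.32).

(a) Moments:
E[X] = 11.3200
Var(X) = 11.3200
σ = √Var(X) = 3.3645

(b) Point probability using PMF:
P(X = 9) = 0.102010

(c) Cumulative probability using CDF:
P(X ≤ 16) = F(16) = 0.931471

(d) Range probability:
P(9 ≤ X ≤ 16) = P(X ≤ 16) - P(X ≤ 8)
                   = F(16) - F(8)
                   = 0.931471 - 0.204805
                   = 0.726665

This means approximately 72.7% of outcomes fall in the interval [9, 16].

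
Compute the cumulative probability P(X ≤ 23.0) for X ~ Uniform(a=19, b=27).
0.500000

We have X ~ Uniform(a=19, b=27).

The CDF gives us P(X ≤ k).

Using the CDF:
P(X ≤ 23.0) = 0.500000

This means there's approximately a 50.0% chance that X is at most 23.0.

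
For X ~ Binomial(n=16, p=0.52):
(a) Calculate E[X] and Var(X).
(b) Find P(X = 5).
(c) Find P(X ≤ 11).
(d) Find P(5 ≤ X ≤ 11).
(a) E[X] = 8.3200, Var(X) = 3.9936
(b) P(X = 5) = 0.051755
(c) P(X ≤ 11) = 0.946275
(d) P(5 ≤ X ≤ 11) = 0.919452

We have X ~ Binomial(n=16, p=0.52).

(a) Moments:
E[X] = 8.3200
Var(X) = 3.9936
σ = √Var(X) = 1.9984

(b) Point probability using PMF:
P(X = 5) = 0.051755

(c) Cumulative probability using CDF:
P(X ≤ 11) = F(11) = 0.946275

(d) Range probability:
P(5 ≤ X ≤ 11) = P(X ≤ 11) - P(X ≤ 4)
                   = F(11) - F(4)
                   = 0.946275 - 0.026823
                   = 0.919452

This means approximately 91.9% of outcomes fall in the interval [5, 11].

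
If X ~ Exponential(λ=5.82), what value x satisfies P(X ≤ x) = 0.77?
0.2525

We have X ~ Exponential(λ=5.82).

We want to find x such that P(X ≤ x) = 0.77.

This is the 77th percentile, which means 77% of values fall below this point.

Using the inverse CDF (quantile function):
x = F⁻¹(0.77) = 0.2525

Verification: P(X ≤ 0.2525) = 0.77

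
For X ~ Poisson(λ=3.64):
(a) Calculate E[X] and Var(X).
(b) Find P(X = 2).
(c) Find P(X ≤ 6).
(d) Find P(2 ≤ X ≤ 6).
(a) E[X] = 3.6400, Var(X) = 3.6400
(b) P(X = 2) = 0.173917
(c) P(X ≤ 6) = 0.923378
(d) P(2 ≤ X ≤ 6) = 0.801567

We have X ~ Poisson(λ=3.64).

(a) Moments:
E[X] = 3.6400
Var(X) = 3.6400
σ = √Var(X) = 1.9079

(b) Point probability using PMF:
P(X = 2) = 0.173917

(c) Cumulative probability using CDF:
P(X ≤ 6) = F(6) = 0.923378

(d) Range probability:
P(2 ≤ X ≤ 6) = P(X ≤ 6) - P(X ≤ 1)
                   = F(6) - F(1)
                   = 0.923378 - 0.121811
                   = 0.801567

This means approximately 80.2% of outcomes fall in the interval [2, 6].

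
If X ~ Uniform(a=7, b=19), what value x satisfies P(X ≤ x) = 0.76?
16.1200

We have X ~ Uniform(a=7, b=19).

We want to find x such that P(X ≤ x) = 0.76.

This is the 76th percentile, which means 76% of values fall below this point.

Using the inverse CDF (quantile function):
x = F⁻¹(0.76) = 16.1200

Verification: P(X ≤ 16.1200) = 0.76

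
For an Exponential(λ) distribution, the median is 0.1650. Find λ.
λ = 4.2009

For X ~ Exponential(λ), the CDF is F(x) = 1 - e^(-λx).
The median m satisfies F(m) = 0.5:
1 - e^(-λm) = 0.5
e^(-λm) = 0.5
λm = ln(2)
m = ln(2) / λ

Given m = 0.1650:
λ = ln(2) / 0.1650 = 0.693147 / 0.1650 = 4.2009

Verification: ln(2) / 4.2009 = 0.1650 ✓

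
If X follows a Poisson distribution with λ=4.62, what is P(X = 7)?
0.087826

We have X ~ Poisson(λ=4.62).

For a Poisson distribution, the PMF gives us the probability of each outcome.

Using the PMF formula:
P(X = 7) = 0.087826

Rounded to 4 decimal places: 0.0878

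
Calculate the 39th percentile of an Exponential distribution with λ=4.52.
0.1094

We have X ~ Exponential(λ=4.52).

We want to find x such that P(X ≤ x) = 0.39.

This is the 39th percentile, which means 39% of values fall below this point.

Using the inverse CDF (quantile function):
x = F⁻¹(0.39) = 0.1094

Verification: P(X ≤ 0.1094) = 0.39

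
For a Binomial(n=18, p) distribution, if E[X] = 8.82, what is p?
p = 0.49

For a Binomial(n, p) distribution:
E[X] = n × p

Given n = 18 and E[X] = 8.82:
8.82 = 18 × p
p = 8.82 / 18 = 0.49

Verification: Binomial(18, 0.49) has E[X] = 8.82 ✓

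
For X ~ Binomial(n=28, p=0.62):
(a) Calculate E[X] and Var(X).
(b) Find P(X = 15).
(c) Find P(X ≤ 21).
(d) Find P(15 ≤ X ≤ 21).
(a) E[X] = 17.3600, Var(X) = 6.5968
(b) P(X = 15) = 0.099180
(c) P(X ≤ 21) = 0.950361
(d) P(15 ≤ X ≤ 21) = 0.817073

We have X ~ Binomial(n=28, p=0.62).

(a) Moments:
E[X] = 17.3600
Var(X) = 6.5968
σ = √Var(X) = 2.5684

(b) Point probability using PMF:
P(X = 15) = 0.099180

(c) Cumulative probability using CDF:
P(X ≤ 21) = F(21) = 0.950361

(d) Range probability:
P(15 ≤ X ≤ 21) = P(X ≤ 21) - P(X ≤ 14)
                   = F(21) - F(14)
                   = 0.950361 - 0.133287
                   = 0.817073

This means approximately 81.7% of outcomes fall in the interval [15, 21].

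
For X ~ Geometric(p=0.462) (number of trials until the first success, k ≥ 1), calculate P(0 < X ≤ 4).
0.916222

We have X ~ Geometric(p=0.462) (number of trials until the first success, k ≥ 1).

To find P(0 < X ≤ 4), we use:
P(0 < X ≤ 4) = P(X ≤ 4) - P(X ≤ 0)
                 = F(4) - F(0)
                 = 0.916222 - 0.000000
                 = 0.916222

So there's approximately a 91.6% chance that X falls in this range.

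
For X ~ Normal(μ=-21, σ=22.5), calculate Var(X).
506.2500

We have X ~ Normal(μ=-21, σ=22.5).

For a Normal distribution with μ=-21, σ=22.5:
Var(X) = 506.2500

The variance measures the spread of the distribution around the mean.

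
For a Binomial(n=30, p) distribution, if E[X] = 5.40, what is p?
p = 0.18

For a Binomial(n, p) distribution:
E[X] = n × p

Given n = 30 and E[X] = 5.40:
5.40 = 30 × p
p = 5.40 / 30 = 0.18

Verification: Binomial(30, 0.18) has E[X] = 5.40 ✓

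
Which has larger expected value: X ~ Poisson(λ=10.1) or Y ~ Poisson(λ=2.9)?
X has larger mean (10.1000 > 2.9000)

Compute the expected value for each distribution:

X ~ Poisson(λ=10.1):
E[X] = 10.1000

Y ~ Poisson(λ=2.9):
E[Y] = 2.9000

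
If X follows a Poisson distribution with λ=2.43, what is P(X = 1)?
0.213930

We have X ~ Poisson(λ=2.43).

For a Poisson distribution, the PMF gives us the probability of each outcome.

Using the PMF formula:
P(X = 1) = 0.213930

Rounded to 4 decimal places: 0.2139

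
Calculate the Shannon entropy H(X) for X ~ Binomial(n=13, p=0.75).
1.8517 nats

We have X ~ Binomial(n=13, p=0.75).

The Shannon entropy measures the uncertainty or information content of the distribution.

For a Binomial distribution with n=13, p=0.75:
H(X) = 1.8517 nats

(In bits, this would be 2.6714 bits.)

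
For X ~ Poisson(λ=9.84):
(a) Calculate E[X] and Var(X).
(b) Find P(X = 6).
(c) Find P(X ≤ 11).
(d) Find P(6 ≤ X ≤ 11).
(a) E[X] = 9.8400, Var(X) = 9.8400
(b) P(X = 6) = 0.067171
(c) P(X ≤ 11) = 0.714821
(d) P(6 ≤ X ≤ 11) = 0.641434

We have X ~ Poisson(λ=9.84).

(a) Moments:
E[X] = 9.8400
Var(X) = 9.8400
σ = √Var(X) = 3.1369

(b) Point probability using PMF:
P(X = 6) = 0.067171

(c) Cumulative probability using CDF:
P(X ≤ 11) = F(11) = 0.714821

(d) Range probability:
P(6 ≤ X ≤ 11) = P(X ≤ 11) - P(X ≤ 5)
                   = F(11) - F(5)
                   = 0.714821 - 0.073387
                   = 0.641434

This means approximately 64.1% of outcomes fall in the interval [6, 11].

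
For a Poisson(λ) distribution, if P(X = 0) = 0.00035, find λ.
λ = 7.9576

For a Poisson(λ) distribution, the PMF at 0 is:
P(X = 0) = λ^0 e^(-λ) / 0! = e^(-λ)

Given P(X = 0) = 0.00035:
e^(-λ) = 0.00035
-λ = ln(0.00035)
λ = -ln(0.00035) = 7.9576

Verification: e^(-7.9576) = 0.00035 ✓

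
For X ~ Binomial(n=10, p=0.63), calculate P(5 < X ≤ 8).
0.638378

We have X ~ Binomial(n=10, p=0.63).

To find P(5 < X ≤ 8), we use:
P(5 < X ≤ 8) = P(X ≤ 8) - P(X ≤ 5)
                 = F(8) - F(5)
                 = 0.932306 - 0.293928
                 = 0.638378

So there's approximately a 63.8% chance that X falls in this range.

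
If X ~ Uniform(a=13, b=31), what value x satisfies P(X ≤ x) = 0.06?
14.0800

We have X ~ Uniform(a=13, b=31).

We want to find x such that P(X ≤ x) = 0.06.

This is the 6th percentile, which means 6% of values fall below this point.

Using the inverse CDF (quantile function):
x = F⁻¹(0.06) = 14.0800

Verification: P(X ≤ 14.0800) = 0.06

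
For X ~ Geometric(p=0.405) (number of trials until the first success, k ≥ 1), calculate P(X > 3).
0.210645

We have X ~ Geometric(p=0.405) (number of trials until the first success, k ≥ 1).

P(X > 3) = 1 - P(X ≤ 3)
                = 1 - F(3)
                = 1 - 0.789355
                = 0.210645

So there's approximately a 21.1% chance that X exceeds 3.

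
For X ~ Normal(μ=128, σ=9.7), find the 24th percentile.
121.1489

We have X ~ Normal(μ=128, σ=9.7).

We want to find x such that P(X ≤ x) = 0.24.

This is the 24th percentile, which means 24% of values fall below this point.

Using the inverse CDF (quantile function):
x = F⁻¹(0.24) = 121.1489

Verification: P(X ≤ 121.1489) = 0.24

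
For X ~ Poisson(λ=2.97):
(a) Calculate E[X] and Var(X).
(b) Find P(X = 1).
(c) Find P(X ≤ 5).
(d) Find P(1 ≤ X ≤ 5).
(a) E[X] = 2.9700, Var(X) = 2.9700
(b) P(X = 1) = 0.152371
(c) P(X ≤ 5) = 0.919076
(d) P(1 ≤ X ≤ 5) = 0.867773

We have X ~ Poisson(λ=2.97).

(a) Moments:
E[X] = 2.9700
Var(X) = 2.9700
σ = √Var(X) = 1.7234

(b) Point probability using PMF:
P(X = 1) = 0.152371

(c) Cumulative probability using CDF:
P(X ≤ 5) = F(5) = 0.919076

(d) Range probability:
P(1 ≤ X ≤ 5) = P(X ≤ 5) - P(X ≤ 0)
                   = F(5) - F(0)
                   = 0.919076 - 0.051303
                   = 0.867773

This means approximately 86.8% of outcomes fall in the interval [1, 5].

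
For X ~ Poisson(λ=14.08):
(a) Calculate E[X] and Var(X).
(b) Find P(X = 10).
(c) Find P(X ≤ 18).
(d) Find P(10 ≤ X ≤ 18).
(a) E[X] = 14.0800, Var(X) = 14.0800
(b) P(X = 10) = 0.064773
(c) P(X ≤ 18) = 0.878157
(d) P(10 ≤ X ≤ 18) = 0.772491

We have X ~ Poisson(λ=14.08).

(a) Moments:
E[X] = 14.0800
Var(X) = 14.0800
σ = √Var(X) = 3.7523

(b) Point probability using PMF:
P(X = 10) = 0.064773

(c) Cumulative probability using CDF:
P(X ≤ 18) = F(18) = 0.878157

(d) Range probability:
P(10 ≤ X ≤ 18) = P(X ≤ 18) - P(X ≤ 9)
                   = F(18) - F(9)
                   = 0.878157 - 0.105666
                   = 0.772491

This means approximately 77.2% of outcomes fall in the interval [10, 18].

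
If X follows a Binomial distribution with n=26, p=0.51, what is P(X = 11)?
0.105725

We have X ~ Binomial(n=26, p=0.51).

For a Binomial distribution, the PMF gives us the probability of each outcome.

Using the PMF formula:
P(X = 11) = 0.105725

Rounded to 4 decimal places: 0.1057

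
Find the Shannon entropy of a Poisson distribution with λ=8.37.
2.4706 nats

We have X ~ Poisson(λ=8.37).

The Shannon entropy measures the uncertainty or information content of the distribution.

For a Poisson distribution with λ=8.37:
H(X) = 2.4706 nats

(In bits, this would be 3.5643 bits.)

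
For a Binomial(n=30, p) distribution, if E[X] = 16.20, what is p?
p = 0.54

For a Binomial(n, p) distribution:
E[X] = n × p

Given n = 30 and E[X] = 16.20:
16.20 = 30 × p
p = 16.20 / 30 = 0.54

Verification: Binomial(30, 0.54) has E[X] = 16.20 ✓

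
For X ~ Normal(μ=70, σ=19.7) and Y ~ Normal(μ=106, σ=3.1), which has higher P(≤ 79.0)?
X has higher probability (P(X ≤ 79.0) = 0.6761 > P(Y ≤ 79.0) = 0.0000)

Compute P(≤ 79.0) for each distribution:

X ~ Normal(μ=70, σ=19.7):
P(X ≤ 79.0) = 0.6761

Y ~ Normal(μ=106, σ=3.1):
P(Y ≤ 79.0) = 0.0000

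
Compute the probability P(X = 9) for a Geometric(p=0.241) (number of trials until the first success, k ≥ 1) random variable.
0.026543

We have X ~ Geometric(p=0.241) (number of trials until the first success, k ≥ 1).

For a Geometric distribution, the PMF gives us the probability of each outcome.

Using the PMF formula:
P(X = 9) = 0.026543

Rounded to 4 decimal places: 0.0265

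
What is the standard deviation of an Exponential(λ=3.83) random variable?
0.2611

We have X ~ Exponential(λ=3.83).

For an Exponential distribution with λ=3.83:
σ = √Var(X) = 0.2611

The standard deviation is the square root of the variance.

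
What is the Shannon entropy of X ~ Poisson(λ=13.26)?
2.7048 nats

We have X ~ Poisson(λ=13.26).

The Shannon entropy measures the uncertainty or information content of the distribution.

For a Poisson distribution with λ=13.26:
H(X) = 2.7048 nats

(In bits, this would be 3.9022 bits.)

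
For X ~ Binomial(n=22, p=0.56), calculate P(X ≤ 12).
0.527219

We have X ~ Binomial(n=22, p=0.56).

The CDF gives us P(X ≤ k).

Using the CDF:
P(X ≤ 12) = 0.527219

This means there's approximately a 52.7% chance that X is at most 12.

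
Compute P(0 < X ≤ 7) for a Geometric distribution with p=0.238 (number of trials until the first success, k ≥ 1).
0.850829

We have X ~ Geometric(p=0.238) (number of trials until the first success, k ≥ 1).

To find P(0 < X ≤ 7), we use:
P(0 < X ≤ 7) = P(X ≤ 7) - P(X ≤ 0)
                 = F(7) - F(0)
                 = 0.850829 - 0.000000
                 = 0.850829

So there's approximately a 85.1% chance that X falls in this range.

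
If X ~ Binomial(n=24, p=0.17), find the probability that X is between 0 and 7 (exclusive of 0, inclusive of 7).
0.949195

We have X ~ Binomial(n=24, p=0.17).

To find P(0 < X ≤ 7), we use:
P(0 < X ≤ 7) = P(X ≤ 7) - P(X ≤ 0)
                 = F(7) - F(0)
                 = 0.960621 - 0.011425
                 = 0.949195

So there's approximately a 94.9% chance that X falls in this range.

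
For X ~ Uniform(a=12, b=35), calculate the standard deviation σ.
6.6395

We have X ~ Uniform(a=12, b=35).

For a Uniform distribution with a=12, b=35:
σ = √Var(X) = 6.6395

The standard deviation is the square root of the variance.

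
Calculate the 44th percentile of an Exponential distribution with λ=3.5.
0.1657

We have X ~ Exponential(λ=3.5).

We want to find x such that P(X ≤ x) = 0.44.

This is the 44th percentile, which means 44% of values fall below this point.

Using the inverse CDF (quantile function):
x = F⁻¹(0.44) = 0.1657

Verification: P(X ≤ 0.1657) = 0.44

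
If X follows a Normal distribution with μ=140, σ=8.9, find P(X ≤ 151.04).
0.892595

We have X ~ Normal(μ=140, σ=8.9).

The CDF gives us P(X ≤ k).

Using the CDF:
P(X ≤ 151.04) = 0.892595

This means there's approximately a 89.3% chance that X is at most 151.04.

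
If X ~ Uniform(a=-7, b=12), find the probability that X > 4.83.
0.377368

We have X ~ Uniform(a=-7, b=12).

P(X > 4.83) = 1 - P(X ≤ 4.83)
                = 1 - F(4.83)
                = 1 - 0.622632
                = 0.377368

So there's approximately a 37.7% chance that X exceeds 4.83.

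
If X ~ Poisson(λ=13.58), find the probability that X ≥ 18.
0.144241

We have X ~ Poisson(λ=13.58).

For discrete distributions, P(X ≥ 18) = 1 - P(X ≤ 17).

P(X ≤ 17) = 0.855759
P(X ≥ 18) = 1 - 0.855759 = 0.144241

So there's approximately a 14.4% chance that X is at least 18.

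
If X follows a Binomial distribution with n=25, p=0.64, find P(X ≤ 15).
0.410396

We have X ~ Binomial(n=25, p=0.64).

The CDF gives us P(X ≤ k).

Using the CDF:
P(X ≤ 15) = 0.410396

This means there's approximately a 41.0% chance that X is at most 15.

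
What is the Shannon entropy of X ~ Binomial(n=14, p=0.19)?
1.7801 nats

We have X ~ Binomial(n=14, p=0.19).

The Shannon entropy measures the uncertainty or information content of the distribution.

For a Binomial distribution with n=14, p=0.19:
H(X) = 1.7801 nats

(In bits, this would be 2.5681 bits.)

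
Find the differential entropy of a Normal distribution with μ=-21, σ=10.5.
3.7703 nats

We have X ~ Normal(μ=-21, σ=10.5).

The differential entropy measures the uncertainty or information content of the distribution.

For a Normal distribution with μ=-21, σ=10.5:
h(X) = 3.7703 nats

(In bits, this would be 5.4394 bits.)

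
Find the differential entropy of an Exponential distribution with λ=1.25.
0.7769 nats

We have X ~ Exponential(λ=1.25).

The differential entropy measures the uncertainty or information content of the distribution.

For an Exponential distribution with λ=1.25:
h(X) = 0.7769 nats

(In bits, this would be 1.1208 bits.)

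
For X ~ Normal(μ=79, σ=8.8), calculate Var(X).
77.4400

We have X ~ Normal(μ=79, σ=8.8).

For a Normal distribution with μ=79, σ=8.8:
Var(X) = 77.4400

The variance measures the spread of the distribution around the mean.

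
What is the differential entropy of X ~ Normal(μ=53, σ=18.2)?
4.3204 nats

We have X ~ Normal(μ=53, σ=18.2).

The differential entropy measures the uncertainty or information content of the distribution.

For a Normal distribution with μ=53, σ=18.2:
h(X) = 4.3204 nats

(In bits, this would be 6.2330 bits.)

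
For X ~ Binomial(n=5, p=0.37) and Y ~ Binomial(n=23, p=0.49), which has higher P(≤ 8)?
X has higher probability (P(X ≤ 8) = 1.0000 > P(Y ≤ 8) = 0.1236)

Compute P(≤ 8) for each distribution:

X ~ Binomial(n=5, p=0.37):
P(X ≤ 8) = 1.0000

Y ~ Binomial(n=23, p=0.49):
P(Y ≤ 8) = 0.1236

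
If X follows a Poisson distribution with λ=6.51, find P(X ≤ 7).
0.671295

We have X ~ Poisson(λ=6.51).

The CDF gives us P(X ≤ k).

Using the CDF:
P(X ≤ 7) = 0.671295

This means there's approximately a 67.1% chance that X is at most 7.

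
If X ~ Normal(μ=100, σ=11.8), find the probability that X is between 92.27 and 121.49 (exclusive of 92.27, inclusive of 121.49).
0.709504

We have X ~ Normal(μ=100, σ=11.8).

To find P(92.27 < X ≤ 121.49), we use:
P(92.27 < X ≤ 121.49) = P(X ≤ 121.49) - P(X ≤ 92.27)
                 = F(121.49) - F(92.27)
                 = 0.965711 - 0.256207
                 = 0.709504

So there's approximately a 71.0% chance that X falls in this range.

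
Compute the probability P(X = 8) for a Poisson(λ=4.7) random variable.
0.053713

We have X ~ Poisson(λ=4.7).

For a Poisson distribution, the PMF gives us the probability of each outcome.

Using the PMF formula:
P(X = 8) = 0.053713

Rounded to 4 decimal places: 0.0537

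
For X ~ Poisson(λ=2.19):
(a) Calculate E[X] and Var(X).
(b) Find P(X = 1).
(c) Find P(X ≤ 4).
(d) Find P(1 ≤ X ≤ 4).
(a) E[X] = 2.1900, Var(X) = 2.1900
(b) P(X = 1) = 0.245098
(c) P(X ≤ 4) = 0.928581
(d) P(1 ≤ X ≤ 4) = 0.816664

We have X ~ Poisson(λ=2.19).

(a) Moments:
E[X] = 2.1900
Var(X) = 2.1900
σ = √Var(X) = 1.4799

(b) Point probability using PMF:
P(X = 1) = 0.245098

(c) Cumulative probability using CDF:
P(X ≤ 4) = F(4) = 0.928581

(d) Range probability:
P(1 ≤ X ≤ 4) = P(X ≤ 4) - P(X ≤ 0)
                   = F(4) - F(0)
                   = 0.928581 - 0.111917
                   = 0.816664

This means approximately 81.7% of outcomes fall in the interval [1, 4].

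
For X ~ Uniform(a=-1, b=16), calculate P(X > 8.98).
0.412941

We have X ~ Uniform(a=-1, b=16).

P(X > 8.98) = 1 - P(X ≤ 8.98)
                = 1 - F(8.98)
                = 1 - 0.587059
                = 0.412941

So there's approximately a 41.3% chance that X exceeds 8.98.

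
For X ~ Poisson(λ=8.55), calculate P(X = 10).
0.111347

We have X ~ Poisson(λ=8.55).

For a Poisson distribution, the PMF gives us the probability of each outcome.

Using the PMF formula:
P(X = 10) = 0.111347

Rounded to 4 decimal places: 0.1113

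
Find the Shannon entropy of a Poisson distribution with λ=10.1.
2.5665 nats

We have X ~ Poisson(λ=10.1).

The Shannon entropy measures the uncertainty or information content of the distribution.

For a Poisson distribution with λ=10.1:
H(X) = 2.5665 nats

(In bits, this would be 3.7026 bits.)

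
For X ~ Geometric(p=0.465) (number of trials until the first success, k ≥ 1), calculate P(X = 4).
0.071206

We have X ~ Geometric(p=0.465) (number of trials until the first success, k ≥ 1).

For a Geometric distribution, the PMF gives us the probability of each outcome.

Using the PMF formula:
P(X = 4) = 0.071206

Rounded to 4 decimal places: 0.0712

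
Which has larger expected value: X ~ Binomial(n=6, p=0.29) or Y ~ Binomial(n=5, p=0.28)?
X has larger mean (1.7400 > 1.4000)

Compute the expected value for each distribution:

X ~ Binomial(n=6, p=0.29):
E[X] = 1.7400

Y ~ Binomial(n=5, p=0.28):
E[Y] = 1.4000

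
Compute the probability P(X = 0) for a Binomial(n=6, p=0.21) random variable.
0.243087

We have X ~ Binomial(n=6, p=0.21).

For a Binomial distribution, the PMF gives us the probability of each outcome.

Using the PMF formula:
P(X = 0) = 0.243087

Rounded to 4 decimal places: 0.2431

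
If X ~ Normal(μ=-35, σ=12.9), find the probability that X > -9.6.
0.024477

We have X ~ Normal(μ=-35, σ=12.9).

P(X > -9.6) = 1 - P(X ≤ -9.6)
                = 1 - F(-9.6)
                = 1 - 0.975523
                = 0.024477

So there's approximately a 2.4% chance that X exceeds -9.6.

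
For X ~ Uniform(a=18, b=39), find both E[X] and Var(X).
E[X] = 28.5000, Var(X) = 36.7500

We have X ~ Uniform(a=18, b=39).

For a Uniform distribution with a=18, b=39:

Expected value:
E[X] = 28.5000

Variance:
Var(X) = 36.7500

Standard deviation:
σ = √Var(X) = 6.0622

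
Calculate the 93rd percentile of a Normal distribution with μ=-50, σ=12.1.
-32.1429

We have X ~ Normal(μ=-50, σ=12.1).

We want to find x such that P(X ≤ x) = 0.93.

This is the 93rd percentile, which means 93% of values fall below this point.

Using the inverse CDF (quantile function):
x = F⁻¹(0.93) = -32.1429

Verification: P(X ≤ -32.1429) = 0.93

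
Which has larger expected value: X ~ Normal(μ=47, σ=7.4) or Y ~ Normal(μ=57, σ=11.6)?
Y has larger mean (57.0000 > 47.0000)

Compute the expected value for each distribution:

X ~ Normal(μ=47, σ=7.4):
E[X] = 47.0000

Y ~ Normal(μ=57, σ=11.6):
E[Y] = 57.0000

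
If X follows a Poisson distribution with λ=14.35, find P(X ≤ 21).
0.963880

We have X ~ Poisson(λ=14.35).

The CDF gives us P(X ≤ k).

Using the CDF:
P(X ≤ 21) = 0.963880

This means there's approximately a 96.4% chance that X is at most 21.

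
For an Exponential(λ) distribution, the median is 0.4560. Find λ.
λ = 1.5201

For X ~ Exponential(λ), the CDF is F(x) = 1 - e^(-λx).
The median m satisfies F(m) = 0.5:
1 - e^(-λm) = 0.5
e^(-λm) = 0.5
λm = ln(2)
m = ln(2) / λ

Given m = 0.4560:
λ = ln(2) / 0.4560 = 0.693147 / 0.4560 = 1.5201

Verification: ln(2) / 1.5201 = 0.4560 ✓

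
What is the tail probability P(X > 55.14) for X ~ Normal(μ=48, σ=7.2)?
0.160680

We have X ~ Normal(μ=48, σ=7.2).

P(X > 55.14) = 1 - P(X ≤ 55.14)
                = 1 - F(55.14)
                = 1 - 0.839320
                = 0.160680

So there's approximately a 16.1% chance that X exceeds 55.14.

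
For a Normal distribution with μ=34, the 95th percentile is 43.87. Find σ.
σ = 6.0005

For X ~ Normal(μ, σ), the p-th percentile satisfies x = μ + z_p × σ,
where z_p = Φ⁻¹(p) is the standard normal quantile.

Step 1: z_{0.95} = Φ⁻¹(0.95) = 1.6449

Step 2: Solve for σ:
43.87 = 34 + 1.6449 × σ
σ = (43.87 - 34) / 1.6449
σ = 9.87 / 1.6449
σ = 6.0005

Verification: μ + z × σ = 34 + 1.6449 × 6.0005 = 43.87 ✓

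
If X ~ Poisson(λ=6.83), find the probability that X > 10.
0.086894

We have X ~ Poisson(λ=6.83).

P(X > 10) = 1 - P(X ≤ 10)
                = 1 - F(10)
                = 1 - 0.913106
                = 0.086894

So there's approximately a 8.7% chance that X exceeds 10.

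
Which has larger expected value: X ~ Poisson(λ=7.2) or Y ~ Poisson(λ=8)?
Y has larger mean (8.0000 > 7.2000)

Compute the expected value for each distribution:

X ~ Poisson(λ=7.2):
E[X] = 7.2000

Y ~ Poisson(λ=8):
E[Y] = 8.0000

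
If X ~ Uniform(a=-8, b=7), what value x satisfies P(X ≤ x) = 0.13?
-6.0500

We have X ~ Uniform(a=-8, b=7).

We want to find x such that P(X ≤ x) = 0.13.

This is the 13th percentile, which means 13% of values fall below this point.

Using the inverse CDF (quantile function):
x = F⁻¹(0.13) = -6.0500

Verification: P(X ≤ -6.0500) = 0.13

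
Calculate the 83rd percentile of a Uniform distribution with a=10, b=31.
27.4300

We have X ~ Uniform(a=10, b=31).

We want to find x such that P(X ≤ x) = 0.83.

This is the 83rd percentile, which means 83% of values fall below this point.

Using the inverse CDF (quantile function):
x = F⁻¹(0.83) = 27.4300

Verification: P(X ≤ 27.4300) = 0.83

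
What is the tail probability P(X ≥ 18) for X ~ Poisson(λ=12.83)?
0.100434

We have X ~ Poisson(λ=12.83).

For discrete distributions, P(X ≥ 18) = 1 - P(X ≤ 17).

P(X ≤ 17) = 0.899566
P(X ≥ 18) = 1 - 0.899566 = 0.100434

So there's approximately a 10.0% chance that X is at least 18.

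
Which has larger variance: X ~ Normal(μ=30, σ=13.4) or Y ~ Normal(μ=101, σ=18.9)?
Y has larger variance (357.2100 > 179.5600)

Compute the variance for each distribution:

X ~ Normal(μ=30, σ=13.4):
Var(X) = 179.5600

Y ~ Normal(μ=101, σ=18.9):
Var(Y) = 357.2100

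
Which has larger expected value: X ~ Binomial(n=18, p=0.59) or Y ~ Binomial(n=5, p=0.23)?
X has larger mean (10.6200 > 1.1500)

Compute the expected value for each distribution:

X ~ Binomial(n=18, p=0.59):
E[X] = 10.6200

Y ~ Binomial(n=5, p=0.23):
E[Y] = 1.1500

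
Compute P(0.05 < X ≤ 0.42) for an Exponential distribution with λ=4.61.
0.649885

We have X ~ Exponential(λ=4.61).

To find P(0.05 < X ≤ 0.42), we use:
P(0.05 < X ≤ 0.42) = P(X ≤ 0.42) - P(X ≤ 0.05)
                 = F(0.42) - F(0.05)
                 = 0.855749 - 0.205864
                 = 0.649885

So there's approximately a 65.0% chance that X falls in this range.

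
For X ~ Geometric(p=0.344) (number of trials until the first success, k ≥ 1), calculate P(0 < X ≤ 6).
0.920306

We have X ~ Geometric(p=0.344) (number of trials until the first success, k ≥ 1).

To find P(0 < X ≤ 6), we use:
P(0 < X ≤ 6) = P(X ≤ 6) - P(X ≤ 0)
                 = F(6) - F(0)
                 = 0.920306 - 0.000000
                 = 0.920306

So there's approximately a 92.0% chance that X falls in this range.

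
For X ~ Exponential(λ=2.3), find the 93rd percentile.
1.1562

We have X ~ Exponential(λ=2.3).

We want to find x such that P(X ≤ x) = 0.93.

This is the 93rd percentile, which means 93% of values fall below this point.

Using the inverse CDF (quantile function):
x = F⁻¹(0.93) = 1.1562

Verification: P(X ≤ 1.1562) = 0.93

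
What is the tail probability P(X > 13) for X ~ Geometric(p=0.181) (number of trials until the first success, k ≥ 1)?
0.074592

We have X ~ Geometric(p=0.181) (number of trials until the first success, k ≥ 1).

P(X > 13) = 1 - P(X ≤ 13)
                = 1 - F(13)
                = 1 - 0.925408
                = 0.074592

So there's approximately a 7.5% chance that X exceeds 13.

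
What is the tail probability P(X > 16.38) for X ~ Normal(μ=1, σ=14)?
0.135978

We have X ~ Normal(μ=1, σ=14).

P(X > 16.38) = 1 - P(X ≤ 16.38)
                = 1 - F(16.38)
                = 1 - 0.864022
                = 0.135978

So there's approximately a 13.6% chance that X exceeds 16.38.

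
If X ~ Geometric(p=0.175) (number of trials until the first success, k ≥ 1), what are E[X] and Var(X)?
E[X] = 5.7143, Var(X) = 26.9388

We have X ~ Geometric(p=0.175) (number of trials until the first success, k ≥ 1).

For a Geometric distribution with p=0.175 (number of trials until the first success, k ≥ 1):

Expected value:
E[X] = 5.7143

Variance:
Var(X) = 26.9388

Standard deviation:
σ = √Var(X) = 5.1903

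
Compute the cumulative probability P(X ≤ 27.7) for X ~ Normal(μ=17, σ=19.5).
0.708400

We have X ~ Normal(μ=17, σ=19.5).

The CDF gives us P(X ≤ k).

Using the CDF:
P(X ≤ 27.7) = 0.708400

This means there's approximately a 70.8% chance that X is at most 27.7.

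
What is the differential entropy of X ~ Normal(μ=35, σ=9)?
3.6162 nats

We have X ~ Normal(μ=35, σ=9).

The differential entropy measures the uncertainty or information content of the distribution.

For a Normal distribution with μ=35, σ=9:
h(X) = 3.6162 nats

(In bits, this would be 5.2170 bits.)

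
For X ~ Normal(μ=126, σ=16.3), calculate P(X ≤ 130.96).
0.619548

We have X ~ Normal(μ=126, σ=16.3).

The CDF gives us P(X ≤ k).

Using the CDF:
P(X ≤ 130.96) = 0.619548

This means there's approximately a 62.0% chance that X is at most 130.96.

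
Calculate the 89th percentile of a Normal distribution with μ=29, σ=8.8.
39.7934

We have X ~ Normal(μ=29, σ=8.8).

We want to find x such that P(X ≤ x) = 0.89.

This is the 89th percentile, which means 89% of values fall below this point.

Using the inverse CDF (quantile function):
x = F⁻¹(0.89) = 39.7934

Verification: P(X ≤ 39.7934) = 0.89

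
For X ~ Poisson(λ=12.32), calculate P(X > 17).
0.076058

We have X ~ Poisson(λ=12.32).

P(X > 17) = 1 - P(X ≤ 17)
                = 1 - F(17)
                = 1 - 0.923942
                = 0.076058

So there's approximately a 7.6% chance that X exceeds 17.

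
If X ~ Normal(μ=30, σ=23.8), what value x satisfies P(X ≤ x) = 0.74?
45.3116

We have X ~ Normal(μ=30, σ=23.8).

We want to find x such that P(X ≤ x) = 0.74.

This is the 74th percentile, which means 74% of values fall below this point.

Using the inverse CDF (quantile function):
x = F⁻¹(0.74) = 45.3116

Verification: P(X ≤ 45.3116) = 0.74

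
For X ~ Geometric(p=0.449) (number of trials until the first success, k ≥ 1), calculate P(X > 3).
0.167284

We have X ~ Geometric(p=0.449) (number of trials until the first success, k ≥ 1).

P(X > 3) = 1 - P(X ≤ 3)
                = 1 - F(3)
                = 1 - 0.832716
                = 0.167284

So there's approximately a 16.7% chance that X exceeds 3.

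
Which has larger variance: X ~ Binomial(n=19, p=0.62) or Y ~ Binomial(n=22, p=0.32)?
Y has larger variance (4.7872 > 4.4764)

Compute the variance for each distribution:

X ~ Binomial(n=19, p=0.62):
Var(X) = 4.4764

Y ~ Binomial(n=22, p=0.32):
Var(Y) = 4.7872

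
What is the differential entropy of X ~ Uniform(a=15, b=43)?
3.3322 nats

We have X ~ Uniform(a=15, b=43).

The differential entropy measures the uncertainty or information content of the distribution.

For a Uniform distribution with a=15, b=43:
h(X) = 3.3322 nats

(In bits, this would be 4.8074 bits.)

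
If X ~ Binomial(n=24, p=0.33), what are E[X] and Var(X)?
E[X] = 7.9200, Var(X) = 5.3064

We have X ~ Binomial(n=24, p=0.33).

For a Binomial distribution with n=24, p=0.33:

Expected value:
E[X] = 7.9200

Variance:
Var(X) = 5.3064

Standard deviation:
σ = √Var(X) = 2.3036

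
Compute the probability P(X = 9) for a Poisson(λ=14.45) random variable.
0.040132

We have X ~ Poisson(λ=14.45).

For a Poisson distribution, the PMF gives us the probability of each outcome.

Using the PMF formula:
P(X = 9) = 0.040132

Rounded to 4 decimal places: 0.0401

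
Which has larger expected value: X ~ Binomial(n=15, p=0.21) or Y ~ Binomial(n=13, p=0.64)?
Y has larger mean (8.3200 > 3.1500)

Compute the expected value for each distribution:

X ~ Binomial(n=15, p=0.21):
E[X] = 3.1500

Y ~ Binomial(n=13, p=0.64):
E[Y] = 8.3200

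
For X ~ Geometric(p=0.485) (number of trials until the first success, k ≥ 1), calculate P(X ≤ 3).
0.863409

We have X ~ Geometric(p=0.485) (number of trials until the first success, k ≥ 1).

The CDF gives us P(X ≤ k).

Using the CDF:
P(X ≤ 3) = 0.863409

This means there's approximately a 86.3% chance that X is at most 3.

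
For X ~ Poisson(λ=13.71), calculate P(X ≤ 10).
0.195707

We have X ~ Poisson(λ=13.71).

The CDF gives us P(X ≤ k).

Using the CDF:
P(X ≤ 10) = 0.195707

This means there's approximately a 19.6% chance that X is at most 10.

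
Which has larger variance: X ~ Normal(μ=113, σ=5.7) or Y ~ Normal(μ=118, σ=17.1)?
Y has larger variance (292.4100 > 32.4900)

Compute the variance for each distribution:

X ~ Normal(μ=113, σ=5.7):
Var(X) = 32.4900

Y ~ Normal(μ=118, σ=17.1):
Var(Y) = 292.4100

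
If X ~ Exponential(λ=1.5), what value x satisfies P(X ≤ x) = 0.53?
0.5033

We have X ~ Exponential(λ=1.5).

We want to find x such that P(X ≤ x) = 0.53.

This is the 53rd percentile, which means 53% of values fall below this point.

Using the inverse CDF (quantile function):
x = F⁻¹(0.53) = 0.5033

Verification: P(X ≤ 0.5033) = 0.53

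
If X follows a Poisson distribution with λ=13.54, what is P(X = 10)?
0.075176

We have X ~ Poisson(λ=13.54).

For a Poisson distribution, the PMF gives us the probability of each outcome.

Using the PMF formula:
P(X = 10) = 0.075176

Rounded to 4 decimal places: 0.0752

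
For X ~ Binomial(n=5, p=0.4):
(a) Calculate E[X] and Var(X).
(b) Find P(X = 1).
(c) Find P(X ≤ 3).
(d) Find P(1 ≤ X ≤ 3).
(a) E[X] = 2.0000, Var(X) = 1.2000
(b) P(X = 1) = 0.259200
(c) P(X ≤ 3) = 0.912960
(d) P(1 ≤ X ≤ 3) = 0.835200

We have X ~ Binomial(n=5, p=0.4).

(a) Moments:
E[X] = 2.0000
Var(X) = 1.2000
σ = √Var(X) = 1.0954

(b) Point probability using PMF:
P(X = 1) = 0.259200

(c) Cumulative probability using CDF:
P(X ≤ 3) = F(3) = 0.912960

(d) Range probability:
P(1 ≤ X ≤ 3) = P(X ≤ 3) - P(X ≤ 0)
                   = F(3) - F(0)
                   = 0.912960 - 0.077760
                   = 0.835200

This means approximately 83.5% of outcomes fall in the interval [1, 3].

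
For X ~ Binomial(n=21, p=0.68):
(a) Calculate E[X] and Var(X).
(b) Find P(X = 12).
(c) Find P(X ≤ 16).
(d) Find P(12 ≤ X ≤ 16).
(a) E[X] = 14.2800, Var(X) = 4.5696
(b) P(X = 12) = 0.101088
(c) P(X ≤ 16) = 0.851254
(d) P(12 ≤ X ≤ 16) = 0.752172

We have X ~ Binomial(n=21, p=0.68).

(a) Moments:
E[X] = 14.2800
Var(X) = 4.5696
σ = √Var(X) = 2.1377

(b) Point probability using PMF:
P(X = 12) = 0.101088

(c) Cumulative probability using CDF:
P(X ≤ 16) = F(16) = 0.851254

(d) Range probability:
P(12 ≤ X ≤ 16) = P(X ≤ 16) - P(X ≤ 11)
                   = F(16) - F(11)
                   = 0.851254 - 0.099082
                   = 0.752172

This means approximately 75.2% of outcomes fall in the interval [12, 16].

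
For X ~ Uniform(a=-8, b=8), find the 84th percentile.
5.4400

We have X ~ Uniform(a=-8, b=8).

We want to find x such that P(X ≤ x) = 0.84.

This is the 84th percentile, which means 84% of values fall below this point.

Using the inverse CDF (quantile function):
x = F⁻¹(0.84) = 5.4400

Verification: P(X ≤ 5.4400) = 0.84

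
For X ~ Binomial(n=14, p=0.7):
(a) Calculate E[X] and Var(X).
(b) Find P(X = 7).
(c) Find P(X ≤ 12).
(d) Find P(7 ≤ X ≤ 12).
(a) E[X] = 9.8000, Var(X) = 2.9400
(b) P(X = 7) = 0.061813
(c) P(X ≤ 12) = 0.952524
(d) P(7 ≤ X ≤ 12) = 0.921056

We have X ~ Binomial(n=14, p=0.7).

(a) Moments:
E[X] = 9.8000
Var(X) = 2.9400
σ = √Var(X) = 1.7146

(b) Point probability using PMF:
P(X = 7) = 0.061813

(c) Cumulative probability using CDF:
P(X ≤ 12) = F(12) = 0.952524

(d) Range probability:
P(7 ≤ X ≤ 12) = P(X ≤ 12) - P(X ≤ 6)
                   = F(12) - F(6)
                   = 0.952524 - 0.031469
                   = 0.921056

This means approximately 92.1% of outcomes fall in the interval [7, 12].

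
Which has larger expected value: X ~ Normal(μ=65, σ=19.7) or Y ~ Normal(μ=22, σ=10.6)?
X has larger mean (65.0000 > 22.0000)

Compute the expected value for each distribution:

X ~ Normal(μ=65, σ=19.7):
E[X] = 65.0000

Y ~ Normal(μ=22, σ=10.6):
E[Y] = 22.0000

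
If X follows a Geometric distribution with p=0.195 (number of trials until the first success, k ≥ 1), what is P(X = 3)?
0.126365

We have X ~ Geometric(p=0.195) (number of trials until the first success, k ≥ 1).

For a Geometric distribution, the PMF gives us the probability of each outcome.

Using the PMF formula:
P(X = 3) = 0.126365

Rounded to 4 decimal places: 0.1264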